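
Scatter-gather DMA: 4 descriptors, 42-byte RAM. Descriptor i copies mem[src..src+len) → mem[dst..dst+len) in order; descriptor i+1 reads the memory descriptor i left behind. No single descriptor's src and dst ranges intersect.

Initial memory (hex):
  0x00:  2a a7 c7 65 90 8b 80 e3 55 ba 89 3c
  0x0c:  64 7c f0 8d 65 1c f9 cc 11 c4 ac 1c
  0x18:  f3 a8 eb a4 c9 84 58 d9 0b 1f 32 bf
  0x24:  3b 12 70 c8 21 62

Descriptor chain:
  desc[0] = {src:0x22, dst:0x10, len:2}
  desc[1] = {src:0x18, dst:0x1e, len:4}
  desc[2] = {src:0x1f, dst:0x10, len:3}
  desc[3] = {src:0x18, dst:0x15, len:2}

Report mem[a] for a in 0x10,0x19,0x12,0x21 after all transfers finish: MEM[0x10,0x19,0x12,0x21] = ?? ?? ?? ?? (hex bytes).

[0] 0x22->0x10 len=2 : 32 bf
[1] 0x18->0x1e len=4 : f3 a8 eb a4
[2] 0x1f->0x10 len=3 : a8 eb a4
[3] 0x18->0x15 len=2 : f3 a8
query mem[0x10]=0xa8, mem[0x19]=0xa8, mem[0x12]=0xa4, mem[0x21]=0xa4

MEM[0x10,0x19,0x12,0x21] = a8 a8 a4 a4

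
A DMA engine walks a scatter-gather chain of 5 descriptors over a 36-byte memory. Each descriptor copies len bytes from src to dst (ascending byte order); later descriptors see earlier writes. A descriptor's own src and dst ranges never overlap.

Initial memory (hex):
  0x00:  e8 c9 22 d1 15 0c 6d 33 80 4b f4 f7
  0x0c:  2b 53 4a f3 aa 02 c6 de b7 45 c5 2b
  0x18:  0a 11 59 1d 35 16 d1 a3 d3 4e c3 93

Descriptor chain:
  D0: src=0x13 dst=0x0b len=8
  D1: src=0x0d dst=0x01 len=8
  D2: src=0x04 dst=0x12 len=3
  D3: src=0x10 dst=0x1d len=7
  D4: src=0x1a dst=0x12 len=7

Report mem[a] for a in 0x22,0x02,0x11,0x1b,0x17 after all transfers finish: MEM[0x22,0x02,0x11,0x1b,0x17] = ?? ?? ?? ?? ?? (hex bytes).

#0 dst[0x0b+8] := {0xde,0xb7,0x45,0xc5,0x2b,0x0a,0x11,0x59}
#1 dst[0x01+8] := {0x45,0xc5,0x2b,0x0a,0x11,0x59,0xde,0xb7}
#2 dst[0x12+3] := {0x0a,0x11,0x59}
#3 dst[0x1d+7] := {0x0a,0x11,0x0a,0x11,0x59,0x45,0xc5}
#4 dst[0x12+7] := {0x59,0x1d,0x35,0x0a,0x11,0x0a,0x11}
query mem[0x22]=0x45, mem[0x02]=0xc5, mem[0x11]=0x11, mem[0x1b]=0x1d, mem[0x17]=0x0a

MEM[0x22,0x02,0x11,0x1b,0x17] = 45 c5 11 1d 0a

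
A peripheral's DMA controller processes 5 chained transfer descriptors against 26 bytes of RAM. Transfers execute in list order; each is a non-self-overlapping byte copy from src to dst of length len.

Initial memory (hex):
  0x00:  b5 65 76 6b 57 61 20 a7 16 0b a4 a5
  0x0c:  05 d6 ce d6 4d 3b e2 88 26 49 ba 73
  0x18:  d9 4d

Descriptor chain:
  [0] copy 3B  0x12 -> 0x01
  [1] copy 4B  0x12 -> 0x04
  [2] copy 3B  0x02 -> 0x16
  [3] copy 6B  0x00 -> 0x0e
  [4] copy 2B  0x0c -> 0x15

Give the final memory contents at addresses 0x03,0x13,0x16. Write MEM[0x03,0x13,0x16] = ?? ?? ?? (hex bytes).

#0 dst[0x01+3] := {0xe2,0x88,0x26}
#1 dst[0x04+4] := {0xe2,0x88,0x26,0x49}
#2 dst[0x16+3] := {0x88,0x26,0xe2}
#3 dst[0x0e+6] := {0xb5,0xe2,0x88,0x26,0xe2,0x88}
#4 dst[0x15+2] := {0x05,0xd6}
query mem[0x03]=0x26, mem[0x13]=0x88, mem[0x16]=0xd6

MEM[0x03,0x13,0x16] = 26 88 d6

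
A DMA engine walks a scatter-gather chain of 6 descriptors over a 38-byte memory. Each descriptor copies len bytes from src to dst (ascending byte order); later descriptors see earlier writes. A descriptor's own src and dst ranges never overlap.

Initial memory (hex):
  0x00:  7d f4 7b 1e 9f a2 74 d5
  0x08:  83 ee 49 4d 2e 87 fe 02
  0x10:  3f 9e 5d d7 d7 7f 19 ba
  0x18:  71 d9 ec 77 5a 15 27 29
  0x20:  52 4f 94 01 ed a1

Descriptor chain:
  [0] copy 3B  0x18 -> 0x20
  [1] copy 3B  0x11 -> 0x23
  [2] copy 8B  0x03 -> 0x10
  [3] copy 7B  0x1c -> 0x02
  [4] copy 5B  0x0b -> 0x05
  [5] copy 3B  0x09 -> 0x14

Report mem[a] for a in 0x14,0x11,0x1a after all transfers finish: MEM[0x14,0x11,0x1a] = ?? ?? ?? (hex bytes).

MEM[0x14,0x11,0x1a] = 02 9f ec

#0 dst[0x20+3] := {0x71,0xd9,0xec}
#1 dst[0x23+3] := {0x9e,0x5d,0xd7}
#2 dst[0x10+8] := {0x1e,0x9f,0xa2,0x74,0xd5,0x83,0xee,0x49}
#3 dst[0x02+7] := {0x5a,0x15,0x27,0x29,0x71,0xd9,0xec}
#4 dst[0x05+5] := {0x4d,0x2e,0x87,0xfe,0x02}
#5 dst[0x14+3] := {0x02,0x49,0x4d}
query mem[0x14]=0x02, mem[0x11]=0x9f, mem[0x1a]=0xec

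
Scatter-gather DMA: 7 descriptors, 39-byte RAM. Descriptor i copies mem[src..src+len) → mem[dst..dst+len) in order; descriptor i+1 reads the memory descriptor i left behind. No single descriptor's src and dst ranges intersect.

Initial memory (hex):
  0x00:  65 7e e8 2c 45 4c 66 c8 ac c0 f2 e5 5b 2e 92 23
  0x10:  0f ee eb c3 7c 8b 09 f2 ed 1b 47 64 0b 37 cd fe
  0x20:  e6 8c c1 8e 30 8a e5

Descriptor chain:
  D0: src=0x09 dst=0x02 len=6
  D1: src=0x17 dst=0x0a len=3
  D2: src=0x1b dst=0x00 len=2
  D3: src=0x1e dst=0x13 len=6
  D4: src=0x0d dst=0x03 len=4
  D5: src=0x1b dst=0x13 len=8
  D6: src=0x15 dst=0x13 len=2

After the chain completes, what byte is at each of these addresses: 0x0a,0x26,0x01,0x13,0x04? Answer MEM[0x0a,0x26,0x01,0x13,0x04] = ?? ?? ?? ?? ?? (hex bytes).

MEM[0x0a,0x26,0x01,0x13,0x04] = f2 e5 0b 37 92

  after D0: wrote 6B at 0x02 = c0f2e55b2e92
  after D1: wrote 3B at 0x0a = f2ed1b
  after D2: wrote 2B at 0x00 = 640b
  after D3: wrote 6B at 0x13 = cdfee68cc18e
  after D4: wrote 4B at 0x03 = 2e92230f
  after D5: wrote 8B at 0x13 = 640b37cdfee68cc1
  after D6: wrote 2B at 0x13 = 37cd
query mem[0x0a]=0xf2, mem[0x26]=0xe5, mem[0x01]=0x0b, mem[0x13]=0x37, mem[0x04]=0x92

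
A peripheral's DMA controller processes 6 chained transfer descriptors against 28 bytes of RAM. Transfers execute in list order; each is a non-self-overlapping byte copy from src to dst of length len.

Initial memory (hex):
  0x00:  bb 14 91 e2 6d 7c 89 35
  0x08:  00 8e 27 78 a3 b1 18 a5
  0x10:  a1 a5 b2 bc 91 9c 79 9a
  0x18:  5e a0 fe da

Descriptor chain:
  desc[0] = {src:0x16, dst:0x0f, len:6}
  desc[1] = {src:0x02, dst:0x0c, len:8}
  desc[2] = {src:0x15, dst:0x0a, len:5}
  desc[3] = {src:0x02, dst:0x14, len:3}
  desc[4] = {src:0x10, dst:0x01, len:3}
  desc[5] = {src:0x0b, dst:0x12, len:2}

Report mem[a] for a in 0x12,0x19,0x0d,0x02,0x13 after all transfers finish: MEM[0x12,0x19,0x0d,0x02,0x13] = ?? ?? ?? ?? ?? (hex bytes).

#0 dst[0x0f+6] := {0x79,0x9a,0x5e,0xa0,0xfe,0xda}
#1 dst[0x0c+8] := {0x91,0xe2,0x6d,0x7c,0x89,0x35,0x00,0x8e}
#2 dst[0x0a+5] := {0x9c,0x79,0x9a,0x5e,0xa0}
#3 dst[0x14+3] := {0x91,0xe2,0x6d}
#4 dst[0x01+3] := {0x89,0x35,0x00}
#5 dst[0x12+2] := {0x79,0x9a}
query mem[0x12]=0x79, mem[0x19]=0xa0, mem[0x0d]=0x5e, mem[0x02]=0x35, mem[0x13]=0x9a

MEM[0x12,0x19,0x0d,0x02,0x13] = 79 a0 5e 35 9a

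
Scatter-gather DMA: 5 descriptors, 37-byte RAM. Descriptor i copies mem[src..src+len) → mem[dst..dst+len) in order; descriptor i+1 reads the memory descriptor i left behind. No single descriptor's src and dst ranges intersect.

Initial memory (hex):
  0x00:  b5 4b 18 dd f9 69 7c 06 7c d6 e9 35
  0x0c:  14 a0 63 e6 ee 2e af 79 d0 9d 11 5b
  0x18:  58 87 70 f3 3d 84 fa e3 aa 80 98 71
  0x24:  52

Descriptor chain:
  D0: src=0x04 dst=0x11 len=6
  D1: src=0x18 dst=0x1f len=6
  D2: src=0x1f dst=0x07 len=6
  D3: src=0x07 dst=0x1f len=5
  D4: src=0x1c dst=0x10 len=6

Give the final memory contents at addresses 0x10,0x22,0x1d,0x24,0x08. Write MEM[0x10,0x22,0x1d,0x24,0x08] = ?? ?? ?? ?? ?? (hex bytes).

  after D0: wrote 6B at 0x11 = f9697c067cd6
  after D1: wrote 6B at 0x1f = 588770f33d84
  after D2: wrote 6B at 0x07 = 588770f33d84
  after D3: wrote 5B at 0x1f = 588770f33d
  after D4: wrote 6B at 0x10 = 3d84fa588770
query mem[0x10]=0x3d, mem[0x22]=0xf3, mem[0x1d]=0x84, mem[0x24]=0x84, mem[0x08]=0x87

MEM[0x10,0x22,0x1d,0x24,0x08] = 3d f3 84 84 87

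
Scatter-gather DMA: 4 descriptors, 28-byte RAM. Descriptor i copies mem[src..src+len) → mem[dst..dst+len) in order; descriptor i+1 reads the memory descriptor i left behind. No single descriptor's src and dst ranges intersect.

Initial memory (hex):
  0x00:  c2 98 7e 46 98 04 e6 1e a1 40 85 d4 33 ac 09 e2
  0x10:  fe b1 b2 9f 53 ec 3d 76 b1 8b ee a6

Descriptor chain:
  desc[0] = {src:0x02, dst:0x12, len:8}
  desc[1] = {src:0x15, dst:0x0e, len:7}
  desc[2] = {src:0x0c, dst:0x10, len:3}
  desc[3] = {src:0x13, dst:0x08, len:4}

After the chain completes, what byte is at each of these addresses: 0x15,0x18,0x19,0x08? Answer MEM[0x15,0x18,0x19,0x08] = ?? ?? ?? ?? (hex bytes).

MEM[0x15,0x18,0x19,0x08] = 04 a1 40 ee

D0: mem[0x12..0x19] <- [7e 46 98 04 e6 1e a1 40]
D1: mem[0x0e..0x14] <- [04 e6 1e a1 40 ee a6]
D2: mem[0x10..0x12] <- [33 ac 04]
D3: mem[0x08..0x0b] <- [ee a6 04 e6]
query mem[0x15]=0x04, mem[0x18]=0xa1, mem[0x19]=0x40, mem[0x08]=0xee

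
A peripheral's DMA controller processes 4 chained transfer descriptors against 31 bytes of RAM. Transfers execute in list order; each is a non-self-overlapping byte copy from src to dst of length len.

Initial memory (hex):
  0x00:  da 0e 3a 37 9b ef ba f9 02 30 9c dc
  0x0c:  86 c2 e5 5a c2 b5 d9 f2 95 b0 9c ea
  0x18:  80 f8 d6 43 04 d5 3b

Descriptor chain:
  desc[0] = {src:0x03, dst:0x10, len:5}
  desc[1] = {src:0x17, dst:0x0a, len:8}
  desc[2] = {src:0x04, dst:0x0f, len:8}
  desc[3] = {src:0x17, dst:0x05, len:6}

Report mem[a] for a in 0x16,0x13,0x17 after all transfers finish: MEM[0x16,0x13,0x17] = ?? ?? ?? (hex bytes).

MEM[0x16,0x13,0x17] = 80 02 ea

D0: mem[0x10..0x14] <- [37 9b ef ba f9]
D1: mem[0x0a..0x11] <- [ea 80 f8 d6 43 04 d5 3b]
D2: mem[0x0f..0x16] <- [9b ef ba f9 02 30 ea 80]
D3: mem[0x05..0x0a] <- [ea 80 f8 d6 43 04]
query mem[0x16]=0x80, mem[0x13]=0x02, mem[0x17]=0xea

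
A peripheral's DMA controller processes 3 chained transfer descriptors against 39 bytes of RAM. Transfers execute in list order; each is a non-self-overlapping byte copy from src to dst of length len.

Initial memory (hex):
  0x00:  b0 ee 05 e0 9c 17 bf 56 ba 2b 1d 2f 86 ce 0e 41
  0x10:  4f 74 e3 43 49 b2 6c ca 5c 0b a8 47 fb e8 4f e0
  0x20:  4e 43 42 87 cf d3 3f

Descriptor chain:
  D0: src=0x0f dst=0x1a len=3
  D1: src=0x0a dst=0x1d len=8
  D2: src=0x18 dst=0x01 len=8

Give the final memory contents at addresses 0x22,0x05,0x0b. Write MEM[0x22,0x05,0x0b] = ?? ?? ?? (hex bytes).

[0] 0x0f->0x1a len=3 : 41 4f 74
[1] 0x0a->0x1d len=8 : 1d 2f 86 ce 0e 41 4f 74
[2] 0x18->0x01 len=8 : 5c 0b 41 4f 74 1d 2f 86
query mem[0x22]=0x41, mem[0x05]=0x74, mem[0x0b]=0x2f

MEM[0x22,0x05,0x0b] = 41 74 2f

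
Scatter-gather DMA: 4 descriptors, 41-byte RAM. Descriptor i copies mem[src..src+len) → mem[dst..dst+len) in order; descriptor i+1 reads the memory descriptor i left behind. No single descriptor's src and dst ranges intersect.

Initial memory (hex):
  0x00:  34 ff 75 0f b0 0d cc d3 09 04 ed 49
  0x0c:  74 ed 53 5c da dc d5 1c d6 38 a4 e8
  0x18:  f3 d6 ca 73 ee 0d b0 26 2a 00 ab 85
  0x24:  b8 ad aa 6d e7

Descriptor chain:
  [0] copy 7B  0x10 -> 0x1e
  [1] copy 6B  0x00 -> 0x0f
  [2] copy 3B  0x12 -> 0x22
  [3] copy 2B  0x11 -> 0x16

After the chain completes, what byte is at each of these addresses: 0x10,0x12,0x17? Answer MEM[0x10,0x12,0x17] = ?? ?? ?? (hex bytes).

  after D0: wrote 7B at 0x1e = dadcd51cd638a4
  after D1: wrote 6B at 0x0f = 34ff750fb00d
  after D2: wrote 3B at 0x22 = 0fb00d
  after D3: wrote 2B at 0x16 = 750f
query mem[0x10]=0xff, mem[0x12]=0x0f, mem[0x17]=0x0f

MEM[0x10,0x12,0x17] = ff 0f 0f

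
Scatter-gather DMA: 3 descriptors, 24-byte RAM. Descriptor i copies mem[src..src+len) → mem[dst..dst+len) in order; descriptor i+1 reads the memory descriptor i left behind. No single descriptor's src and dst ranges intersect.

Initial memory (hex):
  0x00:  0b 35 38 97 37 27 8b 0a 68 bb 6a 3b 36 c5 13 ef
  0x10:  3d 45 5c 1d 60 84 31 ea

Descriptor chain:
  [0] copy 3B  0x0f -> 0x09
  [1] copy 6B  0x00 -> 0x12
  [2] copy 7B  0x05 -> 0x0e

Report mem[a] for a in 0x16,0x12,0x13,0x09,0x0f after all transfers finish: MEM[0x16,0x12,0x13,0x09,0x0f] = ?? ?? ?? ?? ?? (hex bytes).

  after D0: wrote 3B at 0x09 = ef3d45
  after D1: wrote 6B at 0x12 = 0b3538973727
  after D2: wrote 7B at 0x0e = 278b0a68ef3d45
query mem[0x16]=0x37, mem[0x12]=0xef, mem[0x13]=0x3d, mem[0x09]=0xef, mem[0x0f]=0x8b

MEM[0x16,0x12,0x13,0x09,0x0f] = 37 ef 3d ef 8b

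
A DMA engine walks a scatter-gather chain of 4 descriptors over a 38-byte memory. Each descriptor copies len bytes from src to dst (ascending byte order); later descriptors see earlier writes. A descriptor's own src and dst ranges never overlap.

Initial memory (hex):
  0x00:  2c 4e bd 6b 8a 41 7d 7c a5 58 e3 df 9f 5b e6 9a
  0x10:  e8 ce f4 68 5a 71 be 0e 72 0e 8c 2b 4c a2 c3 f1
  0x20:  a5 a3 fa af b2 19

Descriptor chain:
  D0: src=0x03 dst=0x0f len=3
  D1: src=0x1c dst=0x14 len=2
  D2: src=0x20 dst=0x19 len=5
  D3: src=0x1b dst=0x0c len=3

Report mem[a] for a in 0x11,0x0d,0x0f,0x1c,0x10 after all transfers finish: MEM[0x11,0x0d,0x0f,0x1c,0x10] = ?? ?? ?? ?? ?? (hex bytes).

#0 dst[0x0f+3] := {0x6b,0x8a,0x41}
#1 dst[0x14+2] := {0x4c,0xa2}
#2 dst[0x19+5] := {0xa5,0xa3,0xfa,0xaf,0xb2}
#3 dst[0x0c+3] := {0xfa,0xaf,0xb2}
query mem[0x11]=0x41, mem[0x0d]=0xaf, mem[0x0f]=0x6b, mem[0x1c]=0xaf, mem[0x10]=0x8a

MEM[0x11,0x0d,0x0f,0x1c,0x10] = 41 af 6b af 8a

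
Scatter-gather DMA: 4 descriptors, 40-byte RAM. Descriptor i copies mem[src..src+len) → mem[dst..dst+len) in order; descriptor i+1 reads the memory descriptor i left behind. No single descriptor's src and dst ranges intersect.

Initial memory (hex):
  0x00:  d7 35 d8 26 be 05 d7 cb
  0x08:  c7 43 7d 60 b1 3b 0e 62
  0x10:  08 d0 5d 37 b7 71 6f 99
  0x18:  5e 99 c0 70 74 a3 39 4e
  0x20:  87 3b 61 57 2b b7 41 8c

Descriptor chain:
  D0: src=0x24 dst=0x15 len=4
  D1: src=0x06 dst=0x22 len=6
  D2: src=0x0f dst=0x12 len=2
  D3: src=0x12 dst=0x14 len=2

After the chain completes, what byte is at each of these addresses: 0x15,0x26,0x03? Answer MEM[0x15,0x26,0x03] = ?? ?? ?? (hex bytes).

  after D0: wrote 4B at 0x15 = 2bb7418c
  after D1: wrote 6B at 0x22 = d7cbc7437d60
  after D2: wrote 2B at 0x12 = 6208
  after D3: wrote 2B at 0x14 = 6208
query mem[0x15]=0x08, mem[0x26]=0x7d, mem[0x03]=0x26

MEM[0x15,0x26,0x03] = 08 7d 26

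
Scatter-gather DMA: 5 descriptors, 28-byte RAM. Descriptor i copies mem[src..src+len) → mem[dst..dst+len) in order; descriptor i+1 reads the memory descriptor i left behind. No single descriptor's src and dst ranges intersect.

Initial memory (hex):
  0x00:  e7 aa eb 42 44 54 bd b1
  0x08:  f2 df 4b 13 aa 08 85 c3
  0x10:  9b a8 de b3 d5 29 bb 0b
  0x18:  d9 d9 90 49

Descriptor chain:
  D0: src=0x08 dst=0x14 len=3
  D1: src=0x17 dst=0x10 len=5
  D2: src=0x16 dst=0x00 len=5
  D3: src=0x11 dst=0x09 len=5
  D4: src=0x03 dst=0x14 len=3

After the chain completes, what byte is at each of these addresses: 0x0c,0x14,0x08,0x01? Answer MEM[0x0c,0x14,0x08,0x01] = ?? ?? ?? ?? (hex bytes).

MEM[0x0c,0x14,0x08,0x01] = 49 d9 f2 0b

#0 dst[0x14+3] := {0xf2,0xdf,0x4b}
#1 dst[0x10+5] := {0x0b,0xd9,0xd9,0x90,0x49}
#2 dst[0x00+5] := {0x4b,0x0b,0xd9,0xd9,0x90}
#3 dst[0x09+5] := {0xd9,0xd9,0x90,0x49,0xdf}
#4 dst[0x14+3] := {0xd9,0x90,0x54}
query mem[0x0c]=0x49, mem[0x14]=0xd9, mem[0x08]=0xf2, mem[0x01]=0x0b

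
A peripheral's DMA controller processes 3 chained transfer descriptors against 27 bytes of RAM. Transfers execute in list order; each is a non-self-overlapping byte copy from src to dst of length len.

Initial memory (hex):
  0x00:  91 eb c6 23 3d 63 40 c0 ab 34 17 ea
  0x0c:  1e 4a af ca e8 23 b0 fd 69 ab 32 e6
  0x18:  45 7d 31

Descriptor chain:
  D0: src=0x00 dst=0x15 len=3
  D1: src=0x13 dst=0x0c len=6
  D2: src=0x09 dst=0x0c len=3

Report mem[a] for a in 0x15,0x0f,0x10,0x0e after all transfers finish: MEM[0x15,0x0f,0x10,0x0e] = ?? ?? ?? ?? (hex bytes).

MEM[0x15,0x0f,0x10,0x0e] = 91 eb c6 ea

  after D0: wrote 3B at 0x15 = 91ebc6
  after D1: wrote 6B at 0x0c = fd6991ebc645
  after D2: wrote 3B at 0x0c = 3417ea
query mem[0x15]=0x91, mem[0x0f]=0xeb, mem[0x10]=0xc6, mem[0x0e]=0xea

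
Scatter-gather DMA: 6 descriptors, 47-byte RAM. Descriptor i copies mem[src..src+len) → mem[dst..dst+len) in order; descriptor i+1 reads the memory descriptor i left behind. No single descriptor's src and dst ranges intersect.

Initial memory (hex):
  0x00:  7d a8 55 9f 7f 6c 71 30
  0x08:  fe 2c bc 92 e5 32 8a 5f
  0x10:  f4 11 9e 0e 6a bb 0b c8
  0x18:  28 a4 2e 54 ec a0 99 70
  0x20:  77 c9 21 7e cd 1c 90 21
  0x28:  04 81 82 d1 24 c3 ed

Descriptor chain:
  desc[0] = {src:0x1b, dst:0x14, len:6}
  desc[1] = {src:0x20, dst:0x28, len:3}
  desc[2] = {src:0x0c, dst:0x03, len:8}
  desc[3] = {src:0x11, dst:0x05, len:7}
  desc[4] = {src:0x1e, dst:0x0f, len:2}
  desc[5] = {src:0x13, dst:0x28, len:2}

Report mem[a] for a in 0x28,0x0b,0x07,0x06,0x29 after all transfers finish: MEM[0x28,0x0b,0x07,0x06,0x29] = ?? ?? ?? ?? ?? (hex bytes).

[0] 0x1b->0x14 len=6 : 54 ec a0 99 70 77
[1] 0x20->0x28 len=3 : 77 c9 21
[2] 0x0c->0x03 len=8 : e5 32 8a 5f f4 11 9e 0e
[3] 0x11->0x05 len=7 : 11 9e 0e 54 ec a0 99
[4] 0x1e->0x0f len=2 : 99 70
[5] 0x13->0x28 len=2 : 0e 54
query mem[0x28]=0x0e, mem[0x0b]=0x99, mem[0x07]=0x0e, mem[0x06]=0x9e, mem[0x29]=0x54

MEM[0x28,0x0b,0x07,0x06,0x29] = 0e 99 0e 9e 54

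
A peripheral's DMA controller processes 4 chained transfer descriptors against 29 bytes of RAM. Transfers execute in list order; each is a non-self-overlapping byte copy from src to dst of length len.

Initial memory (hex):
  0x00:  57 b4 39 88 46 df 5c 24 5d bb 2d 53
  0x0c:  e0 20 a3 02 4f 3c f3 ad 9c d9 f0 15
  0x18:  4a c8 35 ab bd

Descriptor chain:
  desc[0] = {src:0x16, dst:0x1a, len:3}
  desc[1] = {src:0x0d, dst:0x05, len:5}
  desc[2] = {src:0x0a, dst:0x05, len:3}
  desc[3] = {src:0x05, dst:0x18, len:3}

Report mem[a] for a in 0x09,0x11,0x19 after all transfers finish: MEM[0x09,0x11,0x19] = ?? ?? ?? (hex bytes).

MEM[0x09,0x11,0x19] = 3c 3c 53

#0 dst[0x1a+3] := {0xf0,0x15,0x4a}
#1 dst[0x05+5] := {0x20,0xa3,0x02,0x4f,0x3c}
#2 dst[0x05+3] := {0x2d,0x53,0xe0}
#3 dst[0x18+3] := {0x2d,0x53,0xe0}
query mem[0x09]=0x3c, mem[0x11]=0x3c, mem[0x19]=0x53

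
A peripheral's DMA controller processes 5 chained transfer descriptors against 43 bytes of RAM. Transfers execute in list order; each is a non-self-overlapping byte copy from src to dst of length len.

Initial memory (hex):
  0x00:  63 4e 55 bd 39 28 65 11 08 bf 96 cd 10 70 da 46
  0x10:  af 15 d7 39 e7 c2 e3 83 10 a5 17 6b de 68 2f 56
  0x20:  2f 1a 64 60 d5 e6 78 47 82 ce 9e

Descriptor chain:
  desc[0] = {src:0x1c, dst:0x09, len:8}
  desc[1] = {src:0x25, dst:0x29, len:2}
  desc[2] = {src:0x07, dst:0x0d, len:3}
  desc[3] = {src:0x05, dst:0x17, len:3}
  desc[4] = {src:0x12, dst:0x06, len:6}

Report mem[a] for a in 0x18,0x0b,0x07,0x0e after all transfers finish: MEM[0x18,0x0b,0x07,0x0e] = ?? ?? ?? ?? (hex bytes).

MEM[0x18,0x0b,0x07,0x0e] = 65 28 39 08

D0: mem[0x09..0x10] <- [de 68 2f 56 2f 1a 64 60]
D1: mem[0x29..0x2a] <- [e6 78]
D2: mem[0x0d..0x0f] <- [11 08 de]
D3: mem[0x17..0x19] <- [28 65 11]
D4: mem[0x06..0x0b] <- [d7 39 e7 c2 e3 28]
query mem[0x18]=0x65, mem[0x0b]=0x28, mem[0x07]=0x39, mem[0x0e]=0x08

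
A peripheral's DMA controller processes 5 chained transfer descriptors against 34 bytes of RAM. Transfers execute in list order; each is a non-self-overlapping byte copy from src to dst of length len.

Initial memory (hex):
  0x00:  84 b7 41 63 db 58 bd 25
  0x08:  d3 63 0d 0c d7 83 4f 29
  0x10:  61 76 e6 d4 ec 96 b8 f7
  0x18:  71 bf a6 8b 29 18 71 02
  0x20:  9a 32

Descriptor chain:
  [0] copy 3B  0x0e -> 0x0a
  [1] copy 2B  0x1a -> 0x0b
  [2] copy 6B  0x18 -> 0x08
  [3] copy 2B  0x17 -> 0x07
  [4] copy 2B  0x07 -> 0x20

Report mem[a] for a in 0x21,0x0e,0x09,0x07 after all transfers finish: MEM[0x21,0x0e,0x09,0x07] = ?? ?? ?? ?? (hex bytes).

MEM[0x21,0x0e,0x09,0x07] = 71 4f bf f7

#0 dst[0x0a+3] := {0x4f,0x29,0x61}
#1 dst[0x0b+2] := {0xa6,0x8b}
#2 dst[0x08+6] := {0x71,0xbf,0xa6,0x8b,0x29,0x18}
#3 dst[0x07+2] := {0xf7,0x71}
#4 dst[0x20+2] := {0xf7,0x71}
query mem[0x21]=0x71, mem[0x0e]=0x4f, mem[0x09]=0xbf, mem[0x07]=0xf7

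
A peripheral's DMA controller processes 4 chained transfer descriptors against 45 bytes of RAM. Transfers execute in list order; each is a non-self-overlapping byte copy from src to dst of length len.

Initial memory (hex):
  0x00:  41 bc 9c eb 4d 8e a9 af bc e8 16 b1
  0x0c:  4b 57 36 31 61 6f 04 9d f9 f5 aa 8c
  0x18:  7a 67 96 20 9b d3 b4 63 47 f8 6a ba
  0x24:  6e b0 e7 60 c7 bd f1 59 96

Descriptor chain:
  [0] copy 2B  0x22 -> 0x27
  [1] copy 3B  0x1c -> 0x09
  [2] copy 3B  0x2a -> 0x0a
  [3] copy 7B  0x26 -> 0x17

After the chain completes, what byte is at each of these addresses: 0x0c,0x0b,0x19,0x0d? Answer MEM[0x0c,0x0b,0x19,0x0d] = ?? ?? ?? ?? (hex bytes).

MEM[0x0c,0x0b,0x19,0x0d] = 96 59 ba 57

D0: mem[0x27..0x28] <- [6a ba]
D1: mem[0x09..0x0b] <- [9b d3 b4]
D2: mem[0x0a..0x0c] <- [f1 59 96]
D3: mem[0x17..0x1d] <- [e7 6a ba bd f1 59 96]
query mem[0x0c]=0x96, mem[0x0b]=0x59, mem[0x19]=0xba, mem[0x0d]=0x57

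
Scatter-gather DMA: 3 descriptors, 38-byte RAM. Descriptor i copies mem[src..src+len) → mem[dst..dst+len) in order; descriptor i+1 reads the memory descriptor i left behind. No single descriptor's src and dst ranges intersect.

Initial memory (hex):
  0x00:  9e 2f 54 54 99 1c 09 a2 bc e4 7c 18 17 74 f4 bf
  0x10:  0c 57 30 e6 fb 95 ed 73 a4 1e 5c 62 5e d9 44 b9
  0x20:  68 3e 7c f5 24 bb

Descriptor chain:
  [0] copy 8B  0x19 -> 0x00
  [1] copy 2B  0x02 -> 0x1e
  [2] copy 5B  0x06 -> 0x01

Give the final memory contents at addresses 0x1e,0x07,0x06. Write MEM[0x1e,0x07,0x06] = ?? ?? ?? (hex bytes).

D0: mem[0x00..0x07] <- [1e 5c 62 5e d9 44 b9 68]
D1: mem[0x1e..0x1f] <- [62 5e]
D2: mem[0x01..0x05] <- [b9 68 bc e4 7c]
query mem[0x1e]=0x62, mem[0x07]=0x68, mem[0x06]=0xb9

MEM[0x1e,0x07,0x06] = 62 68 b9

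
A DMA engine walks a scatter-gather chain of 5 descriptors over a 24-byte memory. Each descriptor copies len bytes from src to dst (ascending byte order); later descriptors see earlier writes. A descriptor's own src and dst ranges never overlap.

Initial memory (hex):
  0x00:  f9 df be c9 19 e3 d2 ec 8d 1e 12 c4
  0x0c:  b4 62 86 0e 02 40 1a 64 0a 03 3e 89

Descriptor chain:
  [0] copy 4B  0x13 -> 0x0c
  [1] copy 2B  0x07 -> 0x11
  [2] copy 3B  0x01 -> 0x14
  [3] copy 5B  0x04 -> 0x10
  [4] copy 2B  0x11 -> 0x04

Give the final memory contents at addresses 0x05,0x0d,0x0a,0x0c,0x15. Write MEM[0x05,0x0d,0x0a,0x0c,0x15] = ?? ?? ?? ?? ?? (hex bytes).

D0: mem[0x0c..0x0f] <- [64 0a 03 3e]
D1: mem[0x11..0x12] <- [ec 8d]
D2: mem[0x14..0x16] <- [df be c9]
D3: mem[0x10..0x14] <- [19 e3 d2 ec 8d]
D4: mem[0x04..0x05] <- [e3 d2]
query mem[0x05]=0xd2, mem[0x0d]=0x0a, mem[0x0a]=0x12, mem[0x0c]=0x64, mem[0x15]=0xbe

MEM[0x05,0x0d,0x0a,0x0c,0x15] = d2 0a 12 64 be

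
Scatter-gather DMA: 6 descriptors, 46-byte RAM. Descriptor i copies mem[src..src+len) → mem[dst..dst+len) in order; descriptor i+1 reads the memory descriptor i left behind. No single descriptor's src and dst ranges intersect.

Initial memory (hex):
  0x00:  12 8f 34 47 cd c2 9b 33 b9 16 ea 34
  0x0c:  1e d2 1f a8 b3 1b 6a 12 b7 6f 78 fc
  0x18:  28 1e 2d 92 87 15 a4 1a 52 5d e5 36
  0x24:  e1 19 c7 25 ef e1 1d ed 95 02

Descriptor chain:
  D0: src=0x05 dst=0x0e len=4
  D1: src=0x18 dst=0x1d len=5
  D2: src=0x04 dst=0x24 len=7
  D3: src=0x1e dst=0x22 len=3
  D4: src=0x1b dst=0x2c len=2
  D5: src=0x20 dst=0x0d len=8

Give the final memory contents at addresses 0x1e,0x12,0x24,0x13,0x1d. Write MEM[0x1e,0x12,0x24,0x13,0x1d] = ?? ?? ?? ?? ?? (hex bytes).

#0 dst[0x0e+4] := {0xc2,0x9b,0x33,0xb9}
#1 dst[0x1d+5] := {0x28,0x1e,0x2d,0x92,0x87}
#2 dst[0x24+7] := {0xcd,0xc2,0x9b,0x33,0xb9,0x16,0xea}
#3 dst[0x22+3] := {0x1e,0x2d,0x92}
#4 dst[0x2c+2] := {0x92,0x87}
#5 dst[0x0d+8] := {0x92,0x87,0x1e,0x2d,0x92,0xc2,0x9b,0x33}
query mem[0x1e]=0x1e, mem[0x12]=0xc2, mem[0x24]=0x92, mem[0x13]=0x9b, mem[0x1d]=0x28

MEM[0x1e,0x12,0x24,0x13,0x1d] = 1e c2 92 9b 28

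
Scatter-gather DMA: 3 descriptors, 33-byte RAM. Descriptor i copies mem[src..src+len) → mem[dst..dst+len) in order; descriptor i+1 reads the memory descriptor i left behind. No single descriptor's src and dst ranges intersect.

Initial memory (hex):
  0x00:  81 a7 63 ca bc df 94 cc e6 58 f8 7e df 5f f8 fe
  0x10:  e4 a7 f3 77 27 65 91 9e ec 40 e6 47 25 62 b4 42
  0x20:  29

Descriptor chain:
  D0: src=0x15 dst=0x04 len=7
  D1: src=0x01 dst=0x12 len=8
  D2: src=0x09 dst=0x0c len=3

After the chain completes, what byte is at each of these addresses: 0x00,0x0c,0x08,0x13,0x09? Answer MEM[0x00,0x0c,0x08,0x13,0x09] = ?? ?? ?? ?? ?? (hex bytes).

MEM[0x00,0x0c,0x08,0x13,0x09] = 81 e6 40 63 e6

[0] 0x15->0x04 len=7 : 65 91 9e ec 40 e6 47
[1] 0x01->0x12 len=8 : a7 63 ca 65 91 9e ec 40
[2] 0x09->0x0c len=3 : e6 47 7e
query mem[0x00]=0x81, mem[0x0c]=0xe6, mem[0x08]=0x40, mem[0x13]=0x63, mem[0x09]=0xe6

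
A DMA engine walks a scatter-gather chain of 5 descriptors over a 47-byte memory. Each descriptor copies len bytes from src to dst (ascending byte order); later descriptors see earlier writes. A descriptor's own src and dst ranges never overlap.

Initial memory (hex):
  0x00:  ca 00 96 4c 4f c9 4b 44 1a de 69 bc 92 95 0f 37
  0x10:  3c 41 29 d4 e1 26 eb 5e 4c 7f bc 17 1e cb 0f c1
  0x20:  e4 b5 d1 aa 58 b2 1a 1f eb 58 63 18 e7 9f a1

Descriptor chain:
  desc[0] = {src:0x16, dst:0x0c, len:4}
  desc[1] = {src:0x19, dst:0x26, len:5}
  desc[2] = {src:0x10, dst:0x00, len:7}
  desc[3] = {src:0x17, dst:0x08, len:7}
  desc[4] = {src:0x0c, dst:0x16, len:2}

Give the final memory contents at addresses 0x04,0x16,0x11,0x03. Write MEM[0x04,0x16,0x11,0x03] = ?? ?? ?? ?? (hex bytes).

#0 dst[0x0c+4] := {0xeb,0x5e,0x4c,0x7f}
#1 dst[0x26+5] := {0x7f,0xbc,0x17,0x1e,0xcb}
#2 dst[0x00+7] := {0x3c,0x41,0x29,0xd4,0xe1,0x26,0xeb}
#3 dst[0x08+7] := {0x5e,0x4c,0x7f,0xbc,0x17,0x1e,0xcb}
#4 dst[0x16+2] := {0x17,0x1e}
query mem[0x04]=0xe1, mem[0x16]=0x17, mem[0x11]=0x41, mem[0x03]=0xd4

MEM[0x04,0x16,0x11,0x03] = e1 17 41 d4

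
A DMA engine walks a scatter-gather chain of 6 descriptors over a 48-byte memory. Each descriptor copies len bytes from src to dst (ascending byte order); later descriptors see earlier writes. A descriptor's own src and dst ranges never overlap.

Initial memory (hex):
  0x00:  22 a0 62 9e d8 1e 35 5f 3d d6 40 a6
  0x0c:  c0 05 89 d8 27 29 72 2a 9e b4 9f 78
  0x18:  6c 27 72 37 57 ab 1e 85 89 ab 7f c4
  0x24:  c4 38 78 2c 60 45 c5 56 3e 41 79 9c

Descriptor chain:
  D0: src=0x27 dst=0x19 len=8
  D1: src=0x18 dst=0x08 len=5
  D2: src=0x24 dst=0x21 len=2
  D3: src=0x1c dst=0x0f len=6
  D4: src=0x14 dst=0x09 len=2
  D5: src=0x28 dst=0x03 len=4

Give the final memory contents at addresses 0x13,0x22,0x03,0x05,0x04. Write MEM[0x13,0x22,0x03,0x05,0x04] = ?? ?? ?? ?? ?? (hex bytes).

MEM[0x13,0x22,0x03,0x05,0x04] = 79 38 60 c5 45

D0: mem[0x19..0x20] <- [2c 60 45 c5 56 3e 41 79]
D1: mem[0x08..0x0c] <- [6c 2c 60 45 c5]
D2: mem[0x21..0x22] <- [c4 38]
D3: mem[0x0f..0x14] <- [c5 56 3e 41 79 c4]
D4: mem[0x09..0x0a] <- [c4 b4]
D5: mem[0x03..0x06] <- [60 45 c5 56]
query mem[0x13]=0x79, mem[0x22]=0x38, mem[0x03]=0x60, mem[0x05]=0xc5, mem[0x04]=0x45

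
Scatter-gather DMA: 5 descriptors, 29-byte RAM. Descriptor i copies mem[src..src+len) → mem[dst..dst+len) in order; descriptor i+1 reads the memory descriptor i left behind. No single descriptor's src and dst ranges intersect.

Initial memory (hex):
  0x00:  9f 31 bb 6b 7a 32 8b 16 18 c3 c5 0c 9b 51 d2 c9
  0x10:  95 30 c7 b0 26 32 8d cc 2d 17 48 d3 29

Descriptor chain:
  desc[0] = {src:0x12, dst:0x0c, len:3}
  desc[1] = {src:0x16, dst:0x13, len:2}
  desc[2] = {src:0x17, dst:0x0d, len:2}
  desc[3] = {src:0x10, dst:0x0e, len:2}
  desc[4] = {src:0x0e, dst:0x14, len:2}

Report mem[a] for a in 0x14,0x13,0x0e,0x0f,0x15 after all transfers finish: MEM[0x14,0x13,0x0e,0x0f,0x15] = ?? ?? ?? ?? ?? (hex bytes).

  after D0: wrote 3B at 0x0c = c7b026
  after D1: wrote 2B at 0x13 = 8dcc
  after D2: wrote 2B at 0x0d = cc2d
  after D3: wrote 2B at 0x0e = 9530
  after D4: wrote 2B at 0x14 = 9530
query mem[0x14]=0x95, mem[0x13]=0x8d, mem[0x0e]=0x95, mem[0x0f]=0x30, mem[0x15]=0x30

MEM[0x14,0x13,0x0e,0x0f,0x15] = 95 8d 95 30 30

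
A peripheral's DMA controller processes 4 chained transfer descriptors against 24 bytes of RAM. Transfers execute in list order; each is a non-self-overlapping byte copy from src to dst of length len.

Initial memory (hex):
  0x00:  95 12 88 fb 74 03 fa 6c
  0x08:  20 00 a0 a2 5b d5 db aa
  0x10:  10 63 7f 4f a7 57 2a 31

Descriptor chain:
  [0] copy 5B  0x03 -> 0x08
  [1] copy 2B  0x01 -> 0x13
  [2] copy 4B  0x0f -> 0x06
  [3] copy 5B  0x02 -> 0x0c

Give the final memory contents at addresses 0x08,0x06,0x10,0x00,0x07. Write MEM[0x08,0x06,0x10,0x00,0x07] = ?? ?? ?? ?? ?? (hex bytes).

MEM[0x08,0x06,0x10,0x00,0x07] = 63 aa aa 95 10

[0] 0x03->0x08 len=5 : fb 74 03 fa 6c
[1] 0x01->0x13 len=2 : 12 88
[2] 0x0f->0x06 len=4 : aa 10 63 7f
[3] 0x02->0x0c len=5 : 88 fb 74 03 aa
query mem[0x08]=0x63, mem[0x06]=0xaa, mem[0x10]=0xaa, mem[0x00]=0x95, mem[0x07]=0x10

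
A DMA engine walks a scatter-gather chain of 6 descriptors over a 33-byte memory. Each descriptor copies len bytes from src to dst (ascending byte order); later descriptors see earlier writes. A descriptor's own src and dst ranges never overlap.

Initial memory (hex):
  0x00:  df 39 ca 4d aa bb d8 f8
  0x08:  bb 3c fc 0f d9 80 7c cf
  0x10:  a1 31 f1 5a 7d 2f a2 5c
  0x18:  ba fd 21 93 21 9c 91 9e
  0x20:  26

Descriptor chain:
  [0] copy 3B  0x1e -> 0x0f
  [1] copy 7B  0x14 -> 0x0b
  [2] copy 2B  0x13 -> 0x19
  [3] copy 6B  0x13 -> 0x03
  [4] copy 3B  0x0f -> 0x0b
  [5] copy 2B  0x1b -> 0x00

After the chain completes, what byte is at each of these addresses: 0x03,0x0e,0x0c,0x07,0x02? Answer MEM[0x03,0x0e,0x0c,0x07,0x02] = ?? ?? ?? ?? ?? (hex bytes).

[0] 0x1e->0x0f len=3 : 91 9e 26
[1] 0x14->0x0b len=7 : 7d 2f a2 5c ba fd 21
[2] 0x13->0x19 len=2 : 5a 7d
[3] 0x13->0x03 len=6 : 5a 7d 2f a2 5c ba
[4] 0x0f->0x0b len=3 : ba fd 21
[5] 0x1b->0x00 len=2 : 93 21
query mem[0x03]=0x5a, mem[0x0e]=0x5c, mem[0x0c]=0xfd, mem[0x07]=0x5c, mem[0x02]=0xca

MEM[0x03,0x0e,0x0c,0x07,0x02] = 5a 5c fd 5c ca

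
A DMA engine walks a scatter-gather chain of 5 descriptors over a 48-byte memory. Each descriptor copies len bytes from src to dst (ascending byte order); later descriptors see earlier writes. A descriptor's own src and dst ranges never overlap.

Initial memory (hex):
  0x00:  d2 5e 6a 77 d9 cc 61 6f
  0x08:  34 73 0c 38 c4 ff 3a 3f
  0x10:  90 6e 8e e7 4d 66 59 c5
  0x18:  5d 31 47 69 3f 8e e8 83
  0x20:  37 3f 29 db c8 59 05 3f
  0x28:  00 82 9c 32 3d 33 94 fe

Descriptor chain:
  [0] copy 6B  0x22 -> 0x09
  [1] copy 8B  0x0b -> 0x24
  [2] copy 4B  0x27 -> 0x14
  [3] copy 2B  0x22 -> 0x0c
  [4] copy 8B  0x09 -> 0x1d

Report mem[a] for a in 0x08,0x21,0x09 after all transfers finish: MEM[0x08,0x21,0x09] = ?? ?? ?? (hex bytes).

  after D0: wrote 6B at 0x09 = 29dbc859053f
  after D1: wrote 8B at 0x24 = c859053f3f906e8e
  after D2: wrote 4B at 0x14 = 3f3f906e
  after D3: wrote 2B at 0x0c = 29db
  after D4: wrote 8B at 0x1d = 29dbc829db3f3f90
query mem[0x08]=0x34, mem[0x21]=0xdb, mem[0x09]=0x29

MEM[0x08,0x21,0x09] = 34 db 29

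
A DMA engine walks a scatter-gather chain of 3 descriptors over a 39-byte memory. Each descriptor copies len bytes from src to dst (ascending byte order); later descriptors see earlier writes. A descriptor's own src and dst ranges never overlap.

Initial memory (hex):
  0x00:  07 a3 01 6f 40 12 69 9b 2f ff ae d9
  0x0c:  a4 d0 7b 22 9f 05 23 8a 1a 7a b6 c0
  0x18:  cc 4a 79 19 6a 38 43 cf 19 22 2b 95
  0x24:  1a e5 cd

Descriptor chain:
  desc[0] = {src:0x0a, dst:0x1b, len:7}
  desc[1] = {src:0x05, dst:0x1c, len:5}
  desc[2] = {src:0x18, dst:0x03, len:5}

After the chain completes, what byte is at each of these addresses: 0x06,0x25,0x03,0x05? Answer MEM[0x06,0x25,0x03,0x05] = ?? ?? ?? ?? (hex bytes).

D0: mem[0x1b..0x21] <- [ae d9 a4 d0 7b 22 9f]
D1: mem[0x1c..0x20] <- [12 69 9b 2f ff]
D2: mem[0x03..0x07] <- [cc 4a 79 ae 12]
query mem[0x06]=0xae, mem[0x25]=0xe5, mem[0x03]=0xcc, mem[0x05]=0x79

MEM[0x06,0x25,0x03,0x05] = ae e5 cc 79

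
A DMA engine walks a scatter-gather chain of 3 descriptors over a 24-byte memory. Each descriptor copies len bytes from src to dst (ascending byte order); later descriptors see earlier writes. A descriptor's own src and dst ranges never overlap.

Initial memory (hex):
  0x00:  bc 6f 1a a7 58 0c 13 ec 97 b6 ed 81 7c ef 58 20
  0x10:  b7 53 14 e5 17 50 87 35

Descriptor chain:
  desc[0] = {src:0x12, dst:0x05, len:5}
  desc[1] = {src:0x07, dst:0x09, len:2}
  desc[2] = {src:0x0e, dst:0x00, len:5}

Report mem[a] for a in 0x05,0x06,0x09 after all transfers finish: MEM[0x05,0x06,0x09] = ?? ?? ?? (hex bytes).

MEM[0x05,0x06,0x09] = 14 e5 17

D0: mem[0x05..0x09] <- [14 e5 17 50 87]
D1: mem[0x09..0x0a] <- [17 50]
D2: mem[0x00..0x04] <- [58 20 b7 53 14]
query mem[0x05]=0x14, mem[0x06]=0xe5, mem[0x09]=0x17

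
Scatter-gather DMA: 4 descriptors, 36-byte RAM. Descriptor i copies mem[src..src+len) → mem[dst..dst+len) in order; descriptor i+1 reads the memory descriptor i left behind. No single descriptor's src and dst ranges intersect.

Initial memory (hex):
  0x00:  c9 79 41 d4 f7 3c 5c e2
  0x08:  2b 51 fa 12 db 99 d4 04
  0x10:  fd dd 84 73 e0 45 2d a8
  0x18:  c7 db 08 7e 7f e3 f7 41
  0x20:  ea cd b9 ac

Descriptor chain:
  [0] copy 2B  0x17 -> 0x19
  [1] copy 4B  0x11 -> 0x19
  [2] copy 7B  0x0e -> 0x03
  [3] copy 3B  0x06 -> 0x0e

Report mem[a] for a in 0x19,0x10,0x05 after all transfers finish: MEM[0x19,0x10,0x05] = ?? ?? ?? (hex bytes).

MEM[0x19,0x10,0x05] = dd 73 fd

D0: mem[0x19..0x1a] <- [a8 c7]
D1: mem[0x19..0x1c] <- [dd 84 73 e0]
D2: mem[0x03..0x09] <- [d4 04 fd dd 84 73 e0]
D3: mem[0x0e..0x10] <- [dd 84 73]
query mem[0x19]=0xdd, mem[0x10]=0x73, mem[0x05]=0xfd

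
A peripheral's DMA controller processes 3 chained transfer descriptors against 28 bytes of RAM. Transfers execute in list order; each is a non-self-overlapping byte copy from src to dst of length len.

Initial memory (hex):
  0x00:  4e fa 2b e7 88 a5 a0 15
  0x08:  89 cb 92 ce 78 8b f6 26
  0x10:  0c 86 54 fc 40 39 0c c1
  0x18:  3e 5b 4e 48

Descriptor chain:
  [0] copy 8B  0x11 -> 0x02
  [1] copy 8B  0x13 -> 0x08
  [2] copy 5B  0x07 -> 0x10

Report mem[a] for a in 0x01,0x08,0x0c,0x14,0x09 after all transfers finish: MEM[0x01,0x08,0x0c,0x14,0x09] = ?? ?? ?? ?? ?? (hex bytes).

MEM[0x01,0x08,0x0c,0x14,0x09] = fa fc c1 0c 40

[0] 0x11->0x02 len=8 : 86 54 fc 40 39 0c c1 3e
[1] 0x13->0x08 len=8 : fc 40 39 0c c1 3e 5b 4e
[2] 0x07->0x10 len=5 : 0c fc 40 39 0c
query mem[0x01]=0xfa, mem[0x08]=0xfc, mem[0x0c]=0xc1, mem[0x14]=0x0c, mem[0x09]=0x40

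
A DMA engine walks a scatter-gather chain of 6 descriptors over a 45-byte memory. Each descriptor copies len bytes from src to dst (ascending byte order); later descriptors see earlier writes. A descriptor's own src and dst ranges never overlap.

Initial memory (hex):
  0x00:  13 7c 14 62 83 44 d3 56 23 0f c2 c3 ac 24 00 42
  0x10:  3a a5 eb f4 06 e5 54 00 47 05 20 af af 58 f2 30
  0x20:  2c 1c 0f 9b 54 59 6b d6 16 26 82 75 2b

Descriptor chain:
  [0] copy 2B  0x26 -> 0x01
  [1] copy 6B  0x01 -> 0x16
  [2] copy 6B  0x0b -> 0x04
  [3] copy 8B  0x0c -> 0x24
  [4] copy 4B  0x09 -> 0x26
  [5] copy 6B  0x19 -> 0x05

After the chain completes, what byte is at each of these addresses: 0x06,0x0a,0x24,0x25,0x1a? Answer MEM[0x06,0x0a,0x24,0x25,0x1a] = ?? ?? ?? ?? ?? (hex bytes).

MEM[0x06,0x0a,0x24,0x25,0x1a] = 44 f2 ac 24 44

D0: mem[0x01..0x02] <- [6b d6]
D1: mem[0x16..0x1b] <- [6b d6 62 83 44 d3]
D2: mem[0x04..0x09] <- [c3 ac 24 00 42 3a]
D3: mem[0x24..0x2b] <- [ac 24 00 42 3a a5 eb f4]
D4: mem[0x26..0x29] <- [3a c2 c3 ac]
D5: mem[0x05..0x0a] <- [83 44 d3 af 58 f2]
query mem[0x06]=0x44, mem[0x0a]=0xf2, mem[0x24]=0xac, mem[0x25]=0x24, mem[0x1a]=0x44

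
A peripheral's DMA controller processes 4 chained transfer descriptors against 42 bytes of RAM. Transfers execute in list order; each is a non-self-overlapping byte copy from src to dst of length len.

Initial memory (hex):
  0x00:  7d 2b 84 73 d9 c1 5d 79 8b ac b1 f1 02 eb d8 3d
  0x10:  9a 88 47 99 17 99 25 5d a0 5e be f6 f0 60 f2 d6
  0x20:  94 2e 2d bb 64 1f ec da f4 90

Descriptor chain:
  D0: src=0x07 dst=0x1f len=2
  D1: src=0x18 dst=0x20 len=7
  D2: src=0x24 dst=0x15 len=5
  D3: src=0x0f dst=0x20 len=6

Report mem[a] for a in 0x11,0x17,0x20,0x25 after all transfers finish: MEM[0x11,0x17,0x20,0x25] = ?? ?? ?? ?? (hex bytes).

MEM[0x11,0x17,0x20,0x25] = 88 f2 3d 17

[0] 0x07->0x1f len=2 : 79 8b
[1] 0x18->0x20 len=7 : a0 5e be f6 f0 60 f2
[2] 0x24->0x15 len=5 : f0 60 f2 da f4
[3] 0x0f->0x20 len=6 : 3d 9a 88 47 99 17
query mem[0x11]=0x88, mem[0x17]=0xf2, mem[0x20]=0x3d, mem[0x25]=0x17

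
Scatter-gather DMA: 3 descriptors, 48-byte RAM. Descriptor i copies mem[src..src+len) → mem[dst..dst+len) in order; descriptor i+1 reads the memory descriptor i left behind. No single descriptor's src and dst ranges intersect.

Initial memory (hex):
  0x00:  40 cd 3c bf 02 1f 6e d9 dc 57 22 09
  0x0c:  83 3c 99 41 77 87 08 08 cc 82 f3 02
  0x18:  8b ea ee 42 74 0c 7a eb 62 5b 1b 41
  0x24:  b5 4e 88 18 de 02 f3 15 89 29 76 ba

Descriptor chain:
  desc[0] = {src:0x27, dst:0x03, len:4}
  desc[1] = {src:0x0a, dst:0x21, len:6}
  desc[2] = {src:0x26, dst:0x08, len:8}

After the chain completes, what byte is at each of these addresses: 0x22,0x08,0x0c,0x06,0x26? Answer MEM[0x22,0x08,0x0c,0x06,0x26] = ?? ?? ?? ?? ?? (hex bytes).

MEM[0x22,0x08,0x0c,0x06,0x26] = 09 41 f3 f3 41

#0 dst[0x03+4] := {0x18,0xde,0x02,0xf3}
#1 dst[0x21+6] := {0x22,0x09,0x83,0x3c,0x99,0x41}
#2 dst[0x08+8] := {0x41,0x18,0xde,0x02,0xf3,0x15,0x89,0x29}
query mem[0x22]=0x09, mem[0x08]=0x41, mem[0x0c]=0xf3, mem[0x06]=0xf3, mem[0x26]=0x41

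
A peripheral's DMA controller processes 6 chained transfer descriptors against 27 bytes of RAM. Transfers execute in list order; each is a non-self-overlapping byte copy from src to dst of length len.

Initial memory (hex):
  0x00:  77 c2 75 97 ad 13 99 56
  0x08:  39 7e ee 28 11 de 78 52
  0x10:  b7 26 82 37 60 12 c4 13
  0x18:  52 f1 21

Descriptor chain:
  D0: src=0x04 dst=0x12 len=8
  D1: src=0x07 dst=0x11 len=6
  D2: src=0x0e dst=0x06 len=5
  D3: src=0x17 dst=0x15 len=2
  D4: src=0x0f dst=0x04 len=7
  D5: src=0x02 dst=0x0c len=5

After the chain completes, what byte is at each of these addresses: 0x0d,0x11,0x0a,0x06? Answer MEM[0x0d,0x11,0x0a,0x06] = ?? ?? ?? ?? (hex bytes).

D0: mem[0x12..0x19] <- [ad 13 99 56 39 7e ee 28]
D1: mem[0x11..0x16] <- [56 39 7e ee 28 11]
D2: mem[0x06..0x0a] <- [78 52 b7 56 39]
D3: mem[0x15..0x16] <- [7e ee]
D4: mem[0x04..0x0a] <- [52 b7 56 39 7e ee 7e]
D5: mem[0x0c..0x10] <- [75 97 52 b7 56]
query mem[0x0d]=0x97, mem[0x11]=0x56, mem[0x0a]=0x7e, mem[0x06]=0x56

MEM[0x0d,0x11,0x0a,0x06] = 97 56 7e 56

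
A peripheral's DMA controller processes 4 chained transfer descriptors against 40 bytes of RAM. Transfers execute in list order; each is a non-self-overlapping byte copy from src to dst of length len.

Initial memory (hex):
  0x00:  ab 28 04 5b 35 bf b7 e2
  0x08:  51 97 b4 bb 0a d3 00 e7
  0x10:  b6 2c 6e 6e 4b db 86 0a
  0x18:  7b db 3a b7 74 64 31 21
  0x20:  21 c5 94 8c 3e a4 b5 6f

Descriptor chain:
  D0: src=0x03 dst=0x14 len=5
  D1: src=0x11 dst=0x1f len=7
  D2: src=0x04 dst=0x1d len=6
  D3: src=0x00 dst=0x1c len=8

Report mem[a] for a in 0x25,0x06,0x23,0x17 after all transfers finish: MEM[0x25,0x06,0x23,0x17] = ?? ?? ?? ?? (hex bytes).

MEM[0x25,0x06,0x23,0x17] = b7 b7 e2 b7

#0 dst[0x14+5] := {0x5b,0x35,0xbf,0xb7,0xe2}
#1 dst[0x1f+7] := {0x2c,0x6e,0x6e,0x5b,0x35,0xbf,0xb7}
#2 dst[0x1d+6] := {0x35,0xbf,0xb7,0xe2,0x51,0x97}
#3 dst[0x1c+8] := {0xab,0x28,0x04,0x5b,0x35,0xbf,0xb7,0xe2}
query mem[0x25]=0xb7, mem[0x06]=0xb7, mem[0x23]=0xe2, mem[0x17]=0xb7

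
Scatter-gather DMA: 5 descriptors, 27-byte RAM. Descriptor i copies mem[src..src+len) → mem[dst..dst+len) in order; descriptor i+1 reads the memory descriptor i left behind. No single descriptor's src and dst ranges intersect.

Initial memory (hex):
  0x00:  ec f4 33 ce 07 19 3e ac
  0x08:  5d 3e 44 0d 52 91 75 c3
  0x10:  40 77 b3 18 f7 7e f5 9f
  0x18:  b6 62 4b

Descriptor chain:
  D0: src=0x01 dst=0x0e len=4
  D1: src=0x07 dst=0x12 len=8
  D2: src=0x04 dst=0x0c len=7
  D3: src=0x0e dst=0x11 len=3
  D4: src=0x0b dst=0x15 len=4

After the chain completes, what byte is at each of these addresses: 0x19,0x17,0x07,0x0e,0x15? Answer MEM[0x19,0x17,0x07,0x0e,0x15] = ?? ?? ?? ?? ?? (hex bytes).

#0 dst[0x0e+4] := {0xf4,0x33,0xce,0x07}
#1 dst[0x12+8] := {0xac,0x5d,0x3e,0x44,0x0d,0x52,0x91,0xf4}
#2 dst[0x0c+7] := {0x07,0x19,0x3e,0xac,0x5d,0x3e,0x44}
#3 dst[0x11+3] := {0x3e,0xac,0x5d}
#4 dst[0x15+4] := {0x0d,0x07,0x19,0x3e}
query mem[0x19]=0xf4, mem[0x17]=0x19, mem[0x07]=0xac, mem[0x0e]=0x3e, mem[0x15]=0x0d

MEM[0x19,0x17,0x07,0x0e,0x15] = f4 19 ac 3e 0d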